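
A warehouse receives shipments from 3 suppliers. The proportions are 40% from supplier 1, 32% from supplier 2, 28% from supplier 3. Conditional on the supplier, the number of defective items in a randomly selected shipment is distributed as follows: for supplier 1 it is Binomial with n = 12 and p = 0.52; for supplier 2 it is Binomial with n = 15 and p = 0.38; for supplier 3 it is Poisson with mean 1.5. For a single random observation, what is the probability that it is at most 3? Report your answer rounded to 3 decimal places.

0.322

Conditional on each supplier, P(X ≤ 3): 1: 0.0555222; 2: 0.118716; 3: 0.934358.
By total probability, P(X ≤ 3) = 0.4·0.0555222 + 0.32·0.118716 + 0.28·0.934358 = 0.321818.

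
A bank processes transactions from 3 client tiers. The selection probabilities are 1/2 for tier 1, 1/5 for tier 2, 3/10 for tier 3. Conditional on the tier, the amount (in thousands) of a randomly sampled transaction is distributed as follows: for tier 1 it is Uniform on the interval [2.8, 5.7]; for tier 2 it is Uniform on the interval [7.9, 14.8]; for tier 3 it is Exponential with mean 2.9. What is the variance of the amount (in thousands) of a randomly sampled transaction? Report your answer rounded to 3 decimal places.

Per component, 1: μ=4.25, E[X²]=18.7633; 2: μ=11.35, E[X²]=132.79; 3: μ=2.9, E[X²]=16.82.
E[X] = 0.5·4.25 + 0.2·11.35 + 0.3·2.9 = 5.265.
E[X²] = 0.5·18.7633 + 0.2·132.79 + 0.3·16.82 = 40.9857.
Var(X) = E[X²] − (E[X])² = 40.9857 − 27.7202 = 13.2654.

13.265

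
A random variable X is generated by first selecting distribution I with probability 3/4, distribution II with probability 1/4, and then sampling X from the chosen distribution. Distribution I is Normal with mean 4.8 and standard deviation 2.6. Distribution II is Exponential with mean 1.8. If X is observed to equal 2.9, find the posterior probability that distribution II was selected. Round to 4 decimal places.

0.2394

Likelihoods f(2.9 | ·): I: 0.117483; II: 0.110925.
Posterior ∝ prior × likelihood. Numerator for II: 0.25·0.110925 = 0.0277313.
Normalizing constant: 0.75·0.117483 + 0.25·0.110925 = 0.115844.
P(II | observation) = 0.0277313 / 0.115844 = 0.239386.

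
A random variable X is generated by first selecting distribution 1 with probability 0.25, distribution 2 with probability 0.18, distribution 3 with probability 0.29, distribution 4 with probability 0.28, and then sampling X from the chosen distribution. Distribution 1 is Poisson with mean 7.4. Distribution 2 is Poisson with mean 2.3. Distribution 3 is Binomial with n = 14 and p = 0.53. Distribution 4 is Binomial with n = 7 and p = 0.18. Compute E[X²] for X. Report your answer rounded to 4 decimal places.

34.6177

For each component E[X²] = Var + (mean)², giving 1: 62.16; 2: 7.59; 3: 58.5438; 4: 2.6208.
Overall E[X²] = 0.25·62.16 + 0.18·7.59 + 0.29·58.5438 + 0.28·2.6208 = 34.6177.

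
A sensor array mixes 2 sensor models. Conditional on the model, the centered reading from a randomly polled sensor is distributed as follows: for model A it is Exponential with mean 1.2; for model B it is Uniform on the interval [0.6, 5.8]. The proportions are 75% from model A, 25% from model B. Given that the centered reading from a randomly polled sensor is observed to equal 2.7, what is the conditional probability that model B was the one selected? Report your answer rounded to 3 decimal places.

Likelihoods f(2.7 | ·): A: 0.0878327; B: 0.192308.
Posterior ∝ prior × likelihood. Numerator for B: 0.25·0.192308 = 0.0480769.
Normalizing constant: 0.75·0.0878327 + 0.25·0.192308 = 0.113951.
P(B | observation) = 0.0480769 / 0.113951 = 0.421907.

0.422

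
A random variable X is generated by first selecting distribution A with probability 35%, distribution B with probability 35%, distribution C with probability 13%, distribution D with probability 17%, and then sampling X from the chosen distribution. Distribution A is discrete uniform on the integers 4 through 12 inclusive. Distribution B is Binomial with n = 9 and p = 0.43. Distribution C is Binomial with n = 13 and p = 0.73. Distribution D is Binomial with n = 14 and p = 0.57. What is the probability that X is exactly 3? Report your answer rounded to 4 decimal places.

0.0813

Conditional on each component, P(X = 3): A: 0; B: 0.229052; C: 0.000229072; D: 0.00626439.
By total probability, P(X = 3) = 0.35·0 + 0.35·0.229052 + 0.13·0.000229072 + 0.17·0.00626439 = 0.0812629.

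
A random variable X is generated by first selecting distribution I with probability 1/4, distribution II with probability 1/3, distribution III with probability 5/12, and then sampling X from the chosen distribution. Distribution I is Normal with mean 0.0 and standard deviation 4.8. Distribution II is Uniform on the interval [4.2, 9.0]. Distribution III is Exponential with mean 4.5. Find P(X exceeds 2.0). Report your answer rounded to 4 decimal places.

0.6851

Conditional on each component, P(X > 2.0): I: 0.338461; II: 1; III: 0.64118.
By total probability, P(X > 2.0) = 0.25·0.338461 + 0.333333·1 + 0.416667·0.64118 = 0.685107.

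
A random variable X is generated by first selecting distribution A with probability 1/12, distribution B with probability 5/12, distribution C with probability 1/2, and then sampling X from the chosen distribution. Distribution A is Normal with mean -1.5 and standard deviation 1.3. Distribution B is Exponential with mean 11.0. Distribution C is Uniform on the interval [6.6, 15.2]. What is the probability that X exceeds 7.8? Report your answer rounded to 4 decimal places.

Conditional on each component, P(X > 7.8): A: 4.21885e-13; B: 0.492091; C: 0.860465.
By total probability, P(X > 7.8) = 0.0833333·4.21885e-13 + 0.416667·0.492091 + 0.5·0.860465 = 0.635271.

0.6353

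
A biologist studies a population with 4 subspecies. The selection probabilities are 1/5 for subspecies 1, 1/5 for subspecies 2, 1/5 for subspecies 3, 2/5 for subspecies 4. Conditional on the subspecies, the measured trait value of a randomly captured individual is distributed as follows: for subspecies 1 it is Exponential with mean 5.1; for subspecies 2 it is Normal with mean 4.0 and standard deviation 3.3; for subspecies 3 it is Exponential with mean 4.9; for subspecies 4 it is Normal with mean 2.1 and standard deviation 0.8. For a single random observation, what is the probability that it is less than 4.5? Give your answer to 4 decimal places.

0.7489

Conditional on each subspecies, P(X < 4.5): 1: 0.586192; 2: 0.560215; 3: 0.60083; 4: 0.99865.
By total probability, P(X < 4.5) = 0.2·0.586192 + 0.2·0.560215 + 0.2·0.60083 + 0.4·0.99865 = 0.748907.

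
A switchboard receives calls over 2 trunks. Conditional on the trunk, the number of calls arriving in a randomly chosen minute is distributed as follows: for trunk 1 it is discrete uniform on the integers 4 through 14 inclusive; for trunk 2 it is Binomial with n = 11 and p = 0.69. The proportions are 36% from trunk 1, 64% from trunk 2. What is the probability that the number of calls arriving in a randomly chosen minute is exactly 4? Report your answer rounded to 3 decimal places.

0.046

Conditional on each trunk, P(X = 4): 1: 0.0909091; 2: 0.0205798.
By total probability, P(X = 4) = 0.36·0.0909091 + 0.64·0.0205798 = 0.0458984.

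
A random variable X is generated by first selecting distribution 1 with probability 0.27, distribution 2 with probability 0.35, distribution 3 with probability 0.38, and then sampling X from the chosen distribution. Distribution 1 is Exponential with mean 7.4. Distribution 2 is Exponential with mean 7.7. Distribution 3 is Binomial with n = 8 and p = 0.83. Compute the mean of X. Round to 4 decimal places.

7.2162

Component means — 1: 7.4; 2: 7.7; 3: 6.64.
E[X] = 0.27·7.4 + 0.35·7.7 + 0.38·6.64 = 7.2162.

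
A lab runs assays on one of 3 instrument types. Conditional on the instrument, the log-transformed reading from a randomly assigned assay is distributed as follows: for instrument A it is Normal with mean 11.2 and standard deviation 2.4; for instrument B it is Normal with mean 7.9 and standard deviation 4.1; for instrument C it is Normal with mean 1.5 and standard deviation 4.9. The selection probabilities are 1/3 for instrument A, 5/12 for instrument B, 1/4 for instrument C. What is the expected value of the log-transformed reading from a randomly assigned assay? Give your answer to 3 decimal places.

7.400

Component means — A: 11.2; B: 7.9; C: 1.5.
E[X] = 0.333333·11.2 + 0.416667·7.9 + 0.25·1.5 = 7.4.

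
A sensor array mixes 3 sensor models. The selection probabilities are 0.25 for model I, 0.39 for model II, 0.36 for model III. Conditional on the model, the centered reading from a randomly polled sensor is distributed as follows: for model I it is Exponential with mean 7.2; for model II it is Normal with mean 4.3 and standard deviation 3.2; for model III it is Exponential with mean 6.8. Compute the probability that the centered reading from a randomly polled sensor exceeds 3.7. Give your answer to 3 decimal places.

0.582

Conditional on each model, P(X > 3.7): I: 0.598165; II: 0.574366; III: 0.580354.
By total probability, P(X > 3.7) = 0.25·0.598165 + 0.39·0.574366 + 0.36·0.580354 = 0.582471.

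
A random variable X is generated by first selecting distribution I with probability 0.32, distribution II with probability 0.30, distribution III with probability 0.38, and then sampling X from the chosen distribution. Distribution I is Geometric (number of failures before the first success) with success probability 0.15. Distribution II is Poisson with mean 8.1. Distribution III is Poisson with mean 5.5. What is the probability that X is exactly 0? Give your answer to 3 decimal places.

0.050

Conditional on each component, P(X = 0): I: 0.15; II: 0.000303539; III: 0.00408677.
By total probability, P(X = 0) = 0.32·0.15 + 0.3·0.000303539 + 0.38·0.00408677 = 0.049644.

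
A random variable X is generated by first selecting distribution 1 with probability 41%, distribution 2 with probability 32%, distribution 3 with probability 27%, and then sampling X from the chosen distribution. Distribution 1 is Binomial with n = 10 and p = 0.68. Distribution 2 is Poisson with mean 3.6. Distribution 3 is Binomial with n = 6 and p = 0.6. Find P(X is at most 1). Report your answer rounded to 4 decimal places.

Conditional on each component, P(X ≤ 1): 1: 0.000250513; 2: 0.125689; 3: 0.04096.
By total probability, P(X ≤ 1) = 0.41·0.000250513 + 0.32·0.125689 + 0.27·0.04096 = 0.0513824.

0.0514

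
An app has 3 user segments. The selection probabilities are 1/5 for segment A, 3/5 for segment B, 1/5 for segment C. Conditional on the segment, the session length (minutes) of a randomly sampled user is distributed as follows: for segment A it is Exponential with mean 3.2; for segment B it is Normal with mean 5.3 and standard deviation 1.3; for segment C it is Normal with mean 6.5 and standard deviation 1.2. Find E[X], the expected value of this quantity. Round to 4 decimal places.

5.1200

Component means — A: 3.2; B: 5.3; C: 6.5.
E[X] = 0.2·3.2 + 0.6·5.3 + 0.2·6.5 = 5.12.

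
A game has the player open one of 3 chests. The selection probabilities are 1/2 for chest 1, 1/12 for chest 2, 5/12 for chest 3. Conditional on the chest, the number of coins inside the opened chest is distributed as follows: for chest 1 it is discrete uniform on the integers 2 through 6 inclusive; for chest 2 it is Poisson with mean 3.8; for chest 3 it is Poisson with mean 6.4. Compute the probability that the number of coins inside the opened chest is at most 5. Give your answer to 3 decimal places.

Conditional on each chest, P(X ≤ 5): 1: 0.8; 2: 0.815556; 3: 0.383744.
By total probability, P(X ≤ 5) = 0.5·0.8 + 0.0833333·0.815556 + 0.416667·0.383744 = 0.627856.

0.628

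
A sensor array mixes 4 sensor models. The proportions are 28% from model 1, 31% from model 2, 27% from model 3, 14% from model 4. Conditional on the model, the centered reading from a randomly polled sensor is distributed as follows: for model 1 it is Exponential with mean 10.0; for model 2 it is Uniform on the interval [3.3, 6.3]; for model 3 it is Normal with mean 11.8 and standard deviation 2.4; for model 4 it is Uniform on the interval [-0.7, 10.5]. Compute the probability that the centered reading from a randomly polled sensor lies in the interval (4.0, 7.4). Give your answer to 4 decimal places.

0.3431

Conditional on each model, P(4.0 < X < 7.4): 1: 0.193206; 2: 0.766667; 3: 0.0327995; 4: 0.303571.
By total probability, P(4.0 < X < 7.4) = 0.28·0.193206 + 0.31·0.766667 + 0.27·0.0327995 + 0.14·0.303571 = 0.34312.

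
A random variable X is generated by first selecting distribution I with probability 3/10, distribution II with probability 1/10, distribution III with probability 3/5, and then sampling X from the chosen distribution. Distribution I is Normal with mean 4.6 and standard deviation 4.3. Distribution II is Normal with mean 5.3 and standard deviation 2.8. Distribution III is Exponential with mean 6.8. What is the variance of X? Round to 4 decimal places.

Per component, I: μ=4.6, E[X²]=39.65; II: μ=5.3, E[X²]=35.93; III: μ=6.8, E[X²]=92.48.
E[X] = 0.3·4.6 + 0.1·5.3 + 0.6·6.8 = 5.99.
E[X²] = 0.3·39.65 + 0.1·35.93 + 0.6·92.48 = 70.976.
Var(X) = E[X²] − (E[X])² = 70.976 − 35.8801 = 35.0959.

35.0959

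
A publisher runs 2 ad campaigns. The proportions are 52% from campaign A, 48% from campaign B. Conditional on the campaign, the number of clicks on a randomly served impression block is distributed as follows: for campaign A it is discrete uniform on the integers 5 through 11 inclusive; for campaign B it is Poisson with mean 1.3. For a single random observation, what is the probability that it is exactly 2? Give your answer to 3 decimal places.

0.111

Conditional on each campaign, P(X = 2): A: 0; B: 0.230289.
By total probability, P(X = 2) = 0.52·0 + 0.48·0.230289 = 0.110539.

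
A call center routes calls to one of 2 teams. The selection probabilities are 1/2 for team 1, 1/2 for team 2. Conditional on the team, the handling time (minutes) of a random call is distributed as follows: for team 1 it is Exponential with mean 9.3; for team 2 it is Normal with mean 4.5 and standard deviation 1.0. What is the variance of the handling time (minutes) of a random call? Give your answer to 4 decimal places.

49.5050

Per component, 1: μ=9.3, E[X²]=172.98; 2: μ=4.5, E[X²]=21.25.
E[X] = 0.5·9.3 + 0.5·4.5 = 6.9.
E[X²] = 0.5·172.98 + 0.5·21.25 = 97.115.
Var(X) = E[X²] − (E[X])² = 97.115 − 47.61 = 49.505.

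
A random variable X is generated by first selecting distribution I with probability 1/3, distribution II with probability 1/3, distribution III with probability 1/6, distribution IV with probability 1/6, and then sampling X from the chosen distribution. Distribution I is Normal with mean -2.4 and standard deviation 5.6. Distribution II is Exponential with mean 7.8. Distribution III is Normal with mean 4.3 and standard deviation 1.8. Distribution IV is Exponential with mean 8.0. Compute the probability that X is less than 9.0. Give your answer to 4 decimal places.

Conditional on each component, P(X < 9.0): I: 0.97911; II: 0.684579; III: 0.995488; IV: 0.675348.
By total probability, P(X < 9.0) = 0.333333·0.97911 + 0.333333·0.684579 + 0.166667·0.995488 + 0.166667·0.675348 = 0.833036.

0.8330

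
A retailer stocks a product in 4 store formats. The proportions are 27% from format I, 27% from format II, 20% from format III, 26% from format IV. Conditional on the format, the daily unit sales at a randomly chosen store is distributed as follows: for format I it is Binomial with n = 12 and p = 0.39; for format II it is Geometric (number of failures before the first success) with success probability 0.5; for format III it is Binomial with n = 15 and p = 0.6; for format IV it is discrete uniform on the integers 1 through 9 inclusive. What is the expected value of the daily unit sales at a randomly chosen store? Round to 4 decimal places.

4.6336

Component means — I: 4.68; II: 1; III: 9; IV: 5.
E[X] = 0.27·4.68 + 0.27·1 + 0.2·9 + 0.26·5 = 4.6336.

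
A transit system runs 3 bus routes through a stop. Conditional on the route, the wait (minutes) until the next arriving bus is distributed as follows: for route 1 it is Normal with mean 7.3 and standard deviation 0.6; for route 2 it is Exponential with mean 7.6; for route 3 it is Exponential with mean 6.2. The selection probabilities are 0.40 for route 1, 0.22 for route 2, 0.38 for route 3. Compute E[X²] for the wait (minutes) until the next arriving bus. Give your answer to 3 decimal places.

For each component E[X²] = Var + (mean)², giving 1: 53.65; 2: 115.52; 3: 76.88.
Overall E[X²] = 0.4·53.65 + 0.22·115.52 + 0.38·76.88 = 76.0888.

76.089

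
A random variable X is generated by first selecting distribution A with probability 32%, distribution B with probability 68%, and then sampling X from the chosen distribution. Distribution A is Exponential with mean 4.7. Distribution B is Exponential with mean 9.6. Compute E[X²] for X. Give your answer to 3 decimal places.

For each component E[X²] = Var + (mean)², giving A: 44.18; B: 184.32.
Overall E[X²] = 0.32·44.18 + 0.68·184.32 = 139.475.

139.475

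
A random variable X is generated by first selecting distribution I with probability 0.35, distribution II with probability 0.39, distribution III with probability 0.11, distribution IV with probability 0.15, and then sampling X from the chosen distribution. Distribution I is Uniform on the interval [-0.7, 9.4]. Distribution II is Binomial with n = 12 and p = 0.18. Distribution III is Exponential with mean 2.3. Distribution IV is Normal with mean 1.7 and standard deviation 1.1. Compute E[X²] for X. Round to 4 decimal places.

13.8873

For each component E[X²] = Var + (mean)², giving I: 27.4233; II: 6.4368; III: 10.58; IV: 4.1.
Overall E[X²] = 0.35·27.4233 + 0.39·6.4368 + 0.11·10.58 + 0.15·4.1 = 13.8873.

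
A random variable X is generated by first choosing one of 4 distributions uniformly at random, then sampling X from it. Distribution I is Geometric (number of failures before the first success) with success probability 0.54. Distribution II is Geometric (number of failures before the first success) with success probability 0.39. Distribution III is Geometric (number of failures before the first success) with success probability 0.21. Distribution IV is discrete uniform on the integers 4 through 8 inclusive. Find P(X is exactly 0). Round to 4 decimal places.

0.2850

Conditional on each component, P(X = 0): I: 0.54; II: 0.39; III: 0.21; IV: 0.
By total probability, P(X = 0) = 0.25·0.54 + 0.25·0.39 + 0.25·0.21 + 0.25·0 = 0.285.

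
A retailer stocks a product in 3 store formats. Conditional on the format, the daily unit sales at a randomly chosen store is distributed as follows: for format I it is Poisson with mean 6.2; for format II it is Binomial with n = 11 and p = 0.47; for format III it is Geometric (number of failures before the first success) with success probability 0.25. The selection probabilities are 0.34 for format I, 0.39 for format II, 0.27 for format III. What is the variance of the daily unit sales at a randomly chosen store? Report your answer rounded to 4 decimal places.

Per component, I: μ=6.2, E[X²]=44.64; II: μ=5.17, E[X²]=29.469; III: μ=3, E[X²]=21.
E[X] = 0.34·6.2 + 0.39·5.17 + 0.27·3 = 4.9343.
E[X²] = 0.34·44.64 + 0.39·29.469 + 0.27·21 = 32.3405.
Var(X) = E[X²] − (E[X])² = 32.3405 − 24.3473 = 7.99319.

7.9932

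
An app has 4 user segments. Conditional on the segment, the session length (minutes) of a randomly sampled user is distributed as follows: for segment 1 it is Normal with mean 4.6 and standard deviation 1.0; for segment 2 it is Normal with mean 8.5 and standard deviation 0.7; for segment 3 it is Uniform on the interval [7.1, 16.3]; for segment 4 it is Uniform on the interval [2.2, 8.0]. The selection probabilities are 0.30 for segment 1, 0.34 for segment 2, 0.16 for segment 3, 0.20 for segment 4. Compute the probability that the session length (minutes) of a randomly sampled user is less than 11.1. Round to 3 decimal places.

0.910

Conditional on each segment, P(X < 11.1): 1: 1; 2: 0.999898; 3: 0.434783; 4: 1.
By total probability, P(X < 11.1) = 0.3·1 + 0.34·0.999898 + 0.16·0.434783 + 0.2·1 = 0.909531.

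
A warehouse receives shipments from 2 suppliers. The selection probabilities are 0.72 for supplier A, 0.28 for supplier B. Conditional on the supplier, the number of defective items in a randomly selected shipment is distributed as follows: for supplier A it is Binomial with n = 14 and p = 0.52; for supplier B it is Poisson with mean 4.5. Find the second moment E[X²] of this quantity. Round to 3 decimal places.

For each component E[X²] = Var + (mean)², giving A: 56.4928; B: 24.75.
Overall E[X²] = 0.72·56.4928 + 0.28·24.75 = 47.6048.

47.605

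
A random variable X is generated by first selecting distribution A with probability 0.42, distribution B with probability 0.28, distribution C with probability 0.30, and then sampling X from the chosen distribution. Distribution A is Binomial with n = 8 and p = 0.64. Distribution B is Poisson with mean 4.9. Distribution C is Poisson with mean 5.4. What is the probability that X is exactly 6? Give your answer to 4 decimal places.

Conditional on each component, P(X = 6): A: 0.249369; B: 0.143153; C: 0.155539.
By total probability, P(X = 6) = 0.42·0.249369 + 0.28·0.143153 + 0.3·0.155539 = 0.19148.

0.1915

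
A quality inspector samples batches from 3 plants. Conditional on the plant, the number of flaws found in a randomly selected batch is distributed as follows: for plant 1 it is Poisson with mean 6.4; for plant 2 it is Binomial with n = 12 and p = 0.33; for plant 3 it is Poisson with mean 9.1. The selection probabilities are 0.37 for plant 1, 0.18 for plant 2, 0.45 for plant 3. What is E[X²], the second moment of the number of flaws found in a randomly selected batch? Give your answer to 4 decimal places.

62.1830

For each component E[X²] = Var + (mean)², giving 1: 47.36; 2: 18.3348; 3: 91.91.
Overall E[X²] = 0.37·47.36 + 0.18·18.3348 + 0.45·91.91 = 62.183.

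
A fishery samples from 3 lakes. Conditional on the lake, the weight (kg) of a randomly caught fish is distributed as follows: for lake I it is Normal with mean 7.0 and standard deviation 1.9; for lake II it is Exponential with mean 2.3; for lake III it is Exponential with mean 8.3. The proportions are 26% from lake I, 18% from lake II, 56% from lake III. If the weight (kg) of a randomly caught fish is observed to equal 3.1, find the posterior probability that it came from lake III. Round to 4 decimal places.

Likelihoods f(3.1 | ·): I: 0.0255418; II: 0.112958; III: 0.0829307.
Posterior ∝ prior × likelihood. Numerator for III: 0.56·0.0829307 = 0.0464412.
Normalizing constant: 0.26·0.0255418 + 0.18·0.112958 + 0.56·0.0829307 = 0.0734146.
P(III | observation) = 0.0464412 / 0.0734146 = 0.632588.

0.6326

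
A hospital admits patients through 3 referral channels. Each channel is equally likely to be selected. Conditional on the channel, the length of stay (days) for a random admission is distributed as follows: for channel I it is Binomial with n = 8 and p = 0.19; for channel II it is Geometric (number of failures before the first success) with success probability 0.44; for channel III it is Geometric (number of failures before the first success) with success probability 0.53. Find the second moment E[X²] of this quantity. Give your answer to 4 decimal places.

3.5045

For each component E[X²] = Var + (mean)², giving I: 3.5416; II: 4.5124; III: 2.45959.
Overall E[X²] = 0.333333·3.5416 + 0.333333·4.5124 + 0.333333·2.45959 = 3.50453.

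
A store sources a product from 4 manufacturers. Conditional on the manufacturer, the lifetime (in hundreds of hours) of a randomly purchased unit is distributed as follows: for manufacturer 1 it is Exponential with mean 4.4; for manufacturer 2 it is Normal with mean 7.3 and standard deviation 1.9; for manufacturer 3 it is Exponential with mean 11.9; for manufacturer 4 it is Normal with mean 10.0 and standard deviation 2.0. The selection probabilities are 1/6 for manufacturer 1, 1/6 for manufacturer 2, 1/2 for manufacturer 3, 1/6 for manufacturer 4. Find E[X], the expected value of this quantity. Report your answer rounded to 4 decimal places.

9.5667

Component means — 1: 4.4; 2: 7.3; 3: 11.9; 4: 10.
E[X] = 0.166667·4.4 + 0.166667·7.3 + 0.5·11.9 + 0.166667·10 = 9.56667.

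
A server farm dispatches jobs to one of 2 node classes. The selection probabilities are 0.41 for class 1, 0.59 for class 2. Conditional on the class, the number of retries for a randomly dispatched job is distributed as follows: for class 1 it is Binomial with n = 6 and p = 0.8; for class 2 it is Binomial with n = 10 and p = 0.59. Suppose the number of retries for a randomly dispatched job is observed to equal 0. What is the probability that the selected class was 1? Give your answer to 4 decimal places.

0.2489

Likelihoods P(X=0 | ·): 1: 6.4e-05; 2: 0.000134227.
Posterior ∝ prior × likelihood. Numerator for 1: 0.41·6.4e-05 = 2.624e-05.
Normalizing constant: 0.41·6.4e-05 + 0.59·0.000134227 = 0.000105434.
P(1 | observation) = 2.624e-05 / 0.000105434 = 0.248877.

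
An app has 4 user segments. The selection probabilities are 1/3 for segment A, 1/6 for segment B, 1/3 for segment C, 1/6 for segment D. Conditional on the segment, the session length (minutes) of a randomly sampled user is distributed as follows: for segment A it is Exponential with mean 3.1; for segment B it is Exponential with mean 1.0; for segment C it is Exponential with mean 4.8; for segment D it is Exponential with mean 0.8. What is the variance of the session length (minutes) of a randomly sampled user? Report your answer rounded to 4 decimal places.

13.7089

Per component, A: μ=3.1, E[X²]=19.22; B: μ=1, E[X²]=2; C: μ=4.8, E[X²]=46.08; D: μ=0.8, E[X²]=1.28.
E[X] = 0.333333·3.1 + 0.166667·1 + 0.333333·4.8 + 0.166667·0.8 = 2.93333.
E[X²] = 0.333333·19.22 + 0.166667·2 + 0.333333·46.08 + 0.166667·1.28 = 22.3133.
Var(X) = E[X²] − (E[X])² = 22.3133 − 8.60444 = 13.7089.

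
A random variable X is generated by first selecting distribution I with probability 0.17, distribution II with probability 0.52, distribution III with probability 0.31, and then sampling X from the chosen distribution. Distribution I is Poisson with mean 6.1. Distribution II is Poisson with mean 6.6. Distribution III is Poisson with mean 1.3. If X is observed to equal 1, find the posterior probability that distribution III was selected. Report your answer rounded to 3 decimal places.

Likelihoods P(X=1 | ·): I: 0.0136815; II: 0.00897843; III: 0.354291.
Posterior ∝ prior × likelihood. Numerator for III: 0.31·0.354291 = 0.10983.
Normalizing constant: 0.17·0.0136815 + 0.52·0.00897843 + 0.31·0.354291 = 0.116825.
P(III | observation) = 0.10983 / 0.116825 = 0.940127.

0.940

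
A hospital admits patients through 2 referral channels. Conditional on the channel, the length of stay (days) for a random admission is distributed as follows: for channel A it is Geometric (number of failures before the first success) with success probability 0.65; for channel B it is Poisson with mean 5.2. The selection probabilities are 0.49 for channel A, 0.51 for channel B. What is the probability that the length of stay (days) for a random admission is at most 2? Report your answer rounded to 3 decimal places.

Conditional on each channel, P(X ≤ 2): A: 0.957125; B: 0.108787.
By total probability, P(X ≤ 2) = 0.49·0.957125 + 0.51·0.108787 = 0.524472.

0.524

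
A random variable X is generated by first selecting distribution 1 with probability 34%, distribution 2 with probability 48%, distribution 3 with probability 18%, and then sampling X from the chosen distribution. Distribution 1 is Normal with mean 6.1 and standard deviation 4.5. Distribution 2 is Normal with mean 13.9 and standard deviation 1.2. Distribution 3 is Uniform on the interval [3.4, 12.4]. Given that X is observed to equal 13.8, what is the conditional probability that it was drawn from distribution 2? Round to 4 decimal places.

0.9580

Likelihoods f(13.8 | ·): 1: 0.0205075; 2: 0.3313; 3: 0.
Posterior ∝ prior × likelihood. Numerator for 2: 0.48·0.3313 = 0.159024.
Normalizing constant: 0.34·0.0205075 + 0.48·0.3313 + 0.18·0 = 0.165996.
P(2 | observation) = 0.159024 / 0.165996 = 0.957996.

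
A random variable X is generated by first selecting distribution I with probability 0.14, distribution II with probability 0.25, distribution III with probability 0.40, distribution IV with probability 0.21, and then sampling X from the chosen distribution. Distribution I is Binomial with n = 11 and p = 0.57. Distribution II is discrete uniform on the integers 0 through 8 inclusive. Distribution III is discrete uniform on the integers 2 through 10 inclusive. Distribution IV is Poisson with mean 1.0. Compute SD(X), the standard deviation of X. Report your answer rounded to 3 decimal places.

Per component, I: μ=6.27, E[X²]=42.009; II: μ=4, E[X²]=22.6667; III: μ=6, E[X²]=42.6667; IV: μ=1, E[X²]=2.
E[X] = 0.14·6.27 + 0.25·4 + 0.4·6 + 0.21·1 = 4.4878.
E[X²] = 0.14·42.009 + 0.25·22.6667 + 0.4·42.6667 + 0.21·2 = 29.0346.
Var(X) = E[X²] − (E[X])² = 29.0346 − 20.1403 = 8.89424.
SD(X) = √8.89424 = 2.98232.

2.982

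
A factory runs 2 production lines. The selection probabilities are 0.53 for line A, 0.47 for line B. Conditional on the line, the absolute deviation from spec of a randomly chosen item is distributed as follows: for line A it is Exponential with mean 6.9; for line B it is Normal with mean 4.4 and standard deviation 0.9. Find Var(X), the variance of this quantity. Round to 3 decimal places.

27.171

Per component, A: μ=6.9, E[X²]=95.22; B: μ=4.4, E[X²]=20.17.
E[X] = 0.53·6.9 + 0.47·4.4 = 5.725.
E[X²] = 0.53·95.22 + 0.47·20.17 = 59.9465.
Var(X) = E[X²] − (E[X])² = 59.9465 − 32.7756 = 27.1709.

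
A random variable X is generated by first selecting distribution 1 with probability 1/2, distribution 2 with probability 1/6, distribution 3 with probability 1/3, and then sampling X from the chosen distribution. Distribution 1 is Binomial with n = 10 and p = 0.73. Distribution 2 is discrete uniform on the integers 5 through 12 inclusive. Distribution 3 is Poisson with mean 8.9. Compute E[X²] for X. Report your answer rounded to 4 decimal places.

For each component E[X²] = Var + (mean)², giving 1: 55.261; 2: 77.5; 3: 88.11.
Overall E[X²] = 0.5·55.261 + 0.166667·77.5 + 0.333333·88.11 = 69.9172.

69.9172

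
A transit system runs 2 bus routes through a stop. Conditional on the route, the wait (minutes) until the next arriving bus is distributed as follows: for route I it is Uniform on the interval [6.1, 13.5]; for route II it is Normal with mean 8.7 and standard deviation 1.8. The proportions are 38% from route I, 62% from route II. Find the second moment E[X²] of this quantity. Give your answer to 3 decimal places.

87.166

For each component E[X²] = Var + (mean)², giving I: 100.603; II: 78.93.
Overall E[X²] = 0.38·100.603 + 0.62·78.93 = 87.1659.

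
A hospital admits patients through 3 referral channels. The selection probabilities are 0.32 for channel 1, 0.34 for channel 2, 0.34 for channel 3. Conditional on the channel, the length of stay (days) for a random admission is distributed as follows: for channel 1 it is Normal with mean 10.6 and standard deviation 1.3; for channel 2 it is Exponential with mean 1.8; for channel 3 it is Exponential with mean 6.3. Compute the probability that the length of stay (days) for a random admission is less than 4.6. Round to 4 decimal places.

0.4898

Conditional on each channel, P(X < 4.6): 1: 1.96184e-06; 2: 0.922351; 3: 0.518167.
By total probability, P(X < 4.6) = 0.32·1.96184e-06 + 0.34·0.922351 + 0.34·0.518167 = 0.489777.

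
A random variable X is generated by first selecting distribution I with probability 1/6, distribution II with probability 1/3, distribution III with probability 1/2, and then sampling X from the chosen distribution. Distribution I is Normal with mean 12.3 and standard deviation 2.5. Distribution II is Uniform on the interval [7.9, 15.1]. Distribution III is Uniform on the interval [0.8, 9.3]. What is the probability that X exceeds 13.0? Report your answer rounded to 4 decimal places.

0.1622

Conditional on each component, P(X > 13.0): I: 0.389739; II: 0.291667; III: 0.
By total probability, P(X > 13.0) = 0.166667·0.389739 + 0.333333·0.291667 + 0.5·0 = 0.162179.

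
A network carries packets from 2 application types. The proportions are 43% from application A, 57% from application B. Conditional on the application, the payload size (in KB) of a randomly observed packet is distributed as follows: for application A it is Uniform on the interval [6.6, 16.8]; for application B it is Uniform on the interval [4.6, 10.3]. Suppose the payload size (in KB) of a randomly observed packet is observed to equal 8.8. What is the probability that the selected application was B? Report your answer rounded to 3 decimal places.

0.703

Likelihoods f(8.8 | ·): A: 0.0980392; B: 0.175439.
Posterior ∝ prior × likelihood. Numerator for B: 0.57·0.175439 = 0.1.
Normalizing constant: 0.43·0.0980392 + 0.57·0.175439 = 0.142157.
P(B | observation) = 0.1 / 0.142157 = 0.703448.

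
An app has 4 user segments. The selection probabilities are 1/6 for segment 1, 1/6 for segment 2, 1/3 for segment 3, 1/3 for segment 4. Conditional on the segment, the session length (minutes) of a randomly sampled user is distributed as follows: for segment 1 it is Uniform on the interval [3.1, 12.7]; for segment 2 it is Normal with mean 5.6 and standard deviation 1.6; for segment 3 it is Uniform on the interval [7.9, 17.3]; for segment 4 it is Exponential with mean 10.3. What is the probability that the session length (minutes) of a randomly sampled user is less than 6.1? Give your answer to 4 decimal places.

0.3048

Conditional on each segment, P(X < 6.1): 1: 0.3125; 2: 0.62267; 3: 0; 4: 0.446909.
By total probability, P(X < 6.1) = 0.166667·0.3125 + 0.166667·0.62267 + 0.333333·0 + 0.333333·0.446909 = 0.304831.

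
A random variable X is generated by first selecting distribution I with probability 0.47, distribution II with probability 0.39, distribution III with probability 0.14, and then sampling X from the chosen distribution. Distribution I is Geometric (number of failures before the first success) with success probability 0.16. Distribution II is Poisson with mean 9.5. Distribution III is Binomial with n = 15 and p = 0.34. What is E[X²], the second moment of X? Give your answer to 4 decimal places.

For each component E[X²] = Var + (mean)², giving I: 60.375; II: 99.75; III: 29.376.
Overall E[X²] = 0.47·60.375 + 0.39·99.75 + 0.14·29.376 = 71.3914.

71.3914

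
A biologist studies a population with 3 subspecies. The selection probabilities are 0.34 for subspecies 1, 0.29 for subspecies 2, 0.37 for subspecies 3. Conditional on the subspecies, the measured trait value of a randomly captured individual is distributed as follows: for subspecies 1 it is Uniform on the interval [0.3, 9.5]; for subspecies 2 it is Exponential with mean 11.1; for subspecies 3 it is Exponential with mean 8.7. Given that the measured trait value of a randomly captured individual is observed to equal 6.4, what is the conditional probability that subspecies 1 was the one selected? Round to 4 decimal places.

Likelihoods f(6.4 | ·): 1: 0.108696; 2: 0.0506143; 3: 0.0550807.
Posterior ∝ prior × likelihood. Numerator for 1: 0.34·0.108696 = 0.0369565.
Normalizing constant: 0.34·0.108696 + 0.29·0.0506143 + 0.37·0.0550807 = 0.0720145.
P(1 | observation) = 0.0369565 / 0.0720145 = 0.513181.

0.5132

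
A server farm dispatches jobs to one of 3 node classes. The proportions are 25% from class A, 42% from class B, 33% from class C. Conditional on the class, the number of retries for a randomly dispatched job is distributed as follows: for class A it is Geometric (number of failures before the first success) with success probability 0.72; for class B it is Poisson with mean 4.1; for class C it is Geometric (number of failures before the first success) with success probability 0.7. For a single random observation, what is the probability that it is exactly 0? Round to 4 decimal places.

Conditional on each class, P(X = 0): A: 0.72; B: 0.0165727; C: 0.7.
By total probability, P(X = 0) = 0.25·0.72 + 0.42·0.0165727 + 0.33·0.7 = 0.417961.

0.4180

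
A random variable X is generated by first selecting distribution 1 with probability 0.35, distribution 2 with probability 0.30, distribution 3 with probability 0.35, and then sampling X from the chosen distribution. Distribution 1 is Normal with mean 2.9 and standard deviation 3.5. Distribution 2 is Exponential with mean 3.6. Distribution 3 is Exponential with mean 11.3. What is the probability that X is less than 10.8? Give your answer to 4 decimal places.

0.8463

Conditional on each component, P(X < 10.8): 1: 0.988; 2: 0.950213; 3: 0.615477.
By total probability, P(X < 10.8) = 0.35·0.988 + 0.3·0.950213 + 0.35·0.615477 = 0.846281.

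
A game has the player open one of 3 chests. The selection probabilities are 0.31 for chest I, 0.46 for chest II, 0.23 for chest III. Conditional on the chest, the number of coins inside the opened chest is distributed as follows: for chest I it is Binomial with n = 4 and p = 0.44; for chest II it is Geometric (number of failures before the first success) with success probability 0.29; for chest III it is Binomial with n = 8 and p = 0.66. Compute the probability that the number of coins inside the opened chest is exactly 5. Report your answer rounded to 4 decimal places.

0.0875

Conditional on each chest, P(X = 5): I: 0; II: 0.0523227; III: 0.275641.
By total probability, P(X = 5) = 0.31·0 + 0.46·0.0523227 + 0.23·0.275641 = 0.0874659.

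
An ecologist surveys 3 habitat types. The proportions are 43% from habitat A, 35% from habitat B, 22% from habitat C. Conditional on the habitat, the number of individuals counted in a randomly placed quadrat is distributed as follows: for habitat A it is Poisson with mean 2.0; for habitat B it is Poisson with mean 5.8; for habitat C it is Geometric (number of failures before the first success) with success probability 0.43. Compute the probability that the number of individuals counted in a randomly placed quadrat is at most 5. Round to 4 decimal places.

Conditional on each habitat, P(X ≤ 5): A: 0.983436; B: 0.478315; C: 0.965704.
By total probability, P(X ≤ 5) = 0.43·0.983436 + 0.35·0.478315 + 0.22·0.965704 = 0.802743.

0.8027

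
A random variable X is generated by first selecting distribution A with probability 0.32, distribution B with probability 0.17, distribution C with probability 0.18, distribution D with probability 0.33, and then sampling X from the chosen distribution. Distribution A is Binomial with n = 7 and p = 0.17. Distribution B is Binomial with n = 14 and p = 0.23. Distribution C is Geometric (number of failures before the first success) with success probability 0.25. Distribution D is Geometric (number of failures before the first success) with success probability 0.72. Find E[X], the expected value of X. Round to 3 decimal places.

Component means — A: 1.19; B: 3.22; C: 3; D: 0.388889.
E[X] = 0.32·1.19 + 0.17·3.22 + 0.18·3 + 0.33·0.388889 = 1.59653.

1.597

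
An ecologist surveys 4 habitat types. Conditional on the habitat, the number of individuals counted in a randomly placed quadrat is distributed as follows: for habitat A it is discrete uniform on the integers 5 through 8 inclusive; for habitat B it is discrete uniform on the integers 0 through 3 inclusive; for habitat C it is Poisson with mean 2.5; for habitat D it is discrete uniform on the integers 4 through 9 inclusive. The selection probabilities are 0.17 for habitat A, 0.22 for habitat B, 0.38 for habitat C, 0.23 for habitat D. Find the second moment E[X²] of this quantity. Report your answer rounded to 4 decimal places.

For each component E[X²] = Var + (mean)², giving A: 43.5; B: 3.5; C: 8.75; D: 45.1667.
Overall E[X²] = 0.17·43.5 + 0.22·3.5 + 0.38·8.75 + 0.23·45.1667 = 21.8783.

21.8783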